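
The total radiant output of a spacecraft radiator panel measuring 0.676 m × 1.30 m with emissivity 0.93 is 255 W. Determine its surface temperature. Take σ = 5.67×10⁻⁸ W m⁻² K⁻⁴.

T ≈ 272 K

A = 0.676 × 1.30 = 0.879 m².
From P = εσAT⁴, T = (P / εσA)^(1/4) = (255 / (0.93 × 5.67×10⁻⁸ × 0.879))^(1/4).
T = (5.50×10^9)^(1/4) = 272 K.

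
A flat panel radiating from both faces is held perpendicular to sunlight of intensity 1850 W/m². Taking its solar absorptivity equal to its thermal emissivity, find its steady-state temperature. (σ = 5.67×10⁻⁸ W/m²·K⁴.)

Absorbed flux αS = emitted flux 2εσT⁴ per unit area; with α = ε this gives T = (S/2σ)^(1/4).
T = (1850 / (2 × 5.67×10⁻⁸))^(1/4) = (1.63×10^10)^(1/4).
T = 357 K.

T ≈ 357 K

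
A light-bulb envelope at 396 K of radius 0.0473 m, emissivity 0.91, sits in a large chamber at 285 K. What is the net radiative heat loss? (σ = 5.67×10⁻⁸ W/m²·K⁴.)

A = 4πr² = 4π × (0.0473)² = 0.0281 m².
Q = εσA(T⁴ − T_s⁴). T⁴ − T_s⁴ = (396)⁴ − (285)⁴ = 2.46×10^10 − 6.60×10^9 = 1.80×10^10 K⁴.
Q = 0.91 × 5.67×10⁻⁸ × 0.0281 × 1.80×10^10 = 26.1 W.

Q ≈ 26.1 W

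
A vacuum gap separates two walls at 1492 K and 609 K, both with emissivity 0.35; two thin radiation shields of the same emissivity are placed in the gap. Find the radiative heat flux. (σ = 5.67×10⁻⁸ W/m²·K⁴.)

q ≈ 19300 W/m²

Each of the 3 gaps contributes resistance (2/ε − 1) = 2/0.35 − 1 = 4.714; total = 14.14.
q = σ(T₁⁴ − T₂⁴) / 14.14 = 5.67×10⁻⁸ × 4.82×10^12 / 14.14 = 19300 W/m².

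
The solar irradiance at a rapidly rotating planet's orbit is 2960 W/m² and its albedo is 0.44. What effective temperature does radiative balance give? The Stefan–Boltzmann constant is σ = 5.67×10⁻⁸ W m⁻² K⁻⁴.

Power absorbed = (1−a)S·πR²; power emitted = 4πR²σT⁴. Equating and cancelling πR²:
T = ((1−a)S / 4σ)^(1/4) = (1660 / (4 × 5.67×10⁻⁸))^(1/4) = (7.31×10^9)^(1/4).
T = 292 K.

T ≈ 292 K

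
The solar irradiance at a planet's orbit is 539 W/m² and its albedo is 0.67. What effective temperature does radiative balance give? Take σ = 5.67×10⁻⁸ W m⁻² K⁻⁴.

Power absorbed = (1−a)S·πR²; power emitted = 4πR²σT⁴. Equating and cancelling πR²:
T = ((1−a)S / 4σ)^(1/4) = (178 / (4 × 5.67×10⁻⁸))^(1/4) = (7.84×10^8)^(1/4).
T = 167 K.

T ≈ 167 K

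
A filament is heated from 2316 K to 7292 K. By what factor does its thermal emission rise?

ratio ≈ 98.3

P ∝ T⁴, so the ratio is (7292/2316)⁴ = (3.149)⁴ = 98.3.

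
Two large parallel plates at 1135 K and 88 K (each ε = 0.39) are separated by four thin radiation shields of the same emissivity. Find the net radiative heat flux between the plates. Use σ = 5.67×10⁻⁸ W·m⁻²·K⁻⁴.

q ≈ 4560 W/m²

Each of the 5 gaps contributes resistance (2/ε − 1) = 2/0.39 − 1 = 4.128; total = 20.64.
q = σ(T₁⁴ − T₂⁴) / 20.64 = 5.67×10⁻⁸ × 1.66×10^12 / 20.64 = 4560 W/m².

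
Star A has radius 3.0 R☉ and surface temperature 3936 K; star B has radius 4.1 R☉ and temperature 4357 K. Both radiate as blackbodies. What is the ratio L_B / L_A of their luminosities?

L = 4πR²σT⁴ ∝ R²T⁴, so L_B/L_A = (4.1/3.0)² × (4357/3936)⁴ = 1.87 × 1.50 = 2.80.

L_B/L_A ≈ 2.80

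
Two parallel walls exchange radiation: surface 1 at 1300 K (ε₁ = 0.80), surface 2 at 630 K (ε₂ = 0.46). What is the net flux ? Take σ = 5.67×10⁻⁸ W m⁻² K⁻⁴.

For two large parallel gray plates, q = σ(T₁⁴ − T₂⁴) / (1/ε₁ + 1/ε₂ − 1).
1/ε₁ + 1/ε₂ − 1 = 1/0.80 + 1/0.46 − 1 = 2.424.
T₁⁴ − T₂⁴ = 2.86×10^12 − 1.58×10^11 = 2.70×10^12 K⁴.
q = 5.67×10⁻⁸ × 2.70×10^12 / 2.424 = 63100 W/m².

q ≈ 63100 W/m²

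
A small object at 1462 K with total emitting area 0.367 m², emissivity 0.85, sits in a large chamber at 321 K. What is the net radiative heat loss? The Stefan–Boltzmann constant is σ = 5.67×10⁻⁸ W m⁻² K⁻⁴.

Q = εσA(T⁴ − T_s⁴). T⁴ − T_s⁴ = (1462)⁴ − (321)⁴ = 4.57×10^12 − 1.06×10^10 = 4.56×10^12 K⁴.
Q = 0.85 × 5.67×10⁻⁸ × 0.367 × 4.56×10^12 = 80600 W.

Q ≈ 80600 W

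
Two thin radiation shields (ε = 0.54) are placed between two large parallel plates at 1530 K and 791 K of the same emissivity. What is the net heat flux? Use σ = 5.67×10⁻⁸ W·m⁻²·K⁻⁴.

Each of the 3 gaps contributes resistance (2/ε − 1) = 2/0.54 − 1 = 2.704; total = 8.111.
q = σ(T₁⁴ − T₂⁴) / 8.111 = 5.67×10⁻⁸ × 5.09×10^12 / 8.111 = 35600 W/m².

q ≈ 35600 W/m²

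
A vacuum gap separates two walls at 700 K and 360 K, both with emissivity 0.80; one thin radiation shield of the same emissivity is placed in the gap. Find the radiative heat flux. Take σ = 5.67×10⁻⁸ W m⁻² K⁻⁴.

Each of the 2 gaps contributes resistance (2/ε − 1) = 2/0.80 − 1 = 1.500; total = 3.000.
q = σ(T₁⁴ − T₂⁴) / 3.000 = 5.67×10⁻⁸ × 2.23×10^11 / 3.000 = 4220 W/m².

q ≈ 4220 W/m²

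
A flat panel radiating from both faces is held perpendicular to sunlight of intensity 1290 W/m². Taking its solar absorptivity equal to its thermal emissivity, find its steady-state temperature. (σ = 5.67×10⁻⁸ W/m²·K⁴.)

T ≈ 327 K

Absorbed flux αS = emitted flux 2εσT⁴ per unit area; with α = ε this gives T = (S/2σ)^(1/4).
T = (1290 / (2 × 5.67×10⁻⁸))^(1/4) = (1.14×10^10)^(1/4).
T = 327 K.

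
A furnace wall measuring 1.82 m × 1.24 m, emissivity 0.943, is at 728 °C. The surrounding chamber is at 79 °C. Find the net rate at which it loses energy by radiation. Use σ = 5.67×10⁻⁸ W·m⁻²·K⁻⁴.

A = 1.82 × 1.24 = 2.26 m².
Convert: 728 °C = 1001 K; 79 °C = 352 K.
Q = εσA(T⁴ − T_s⁴). T⁴ − T_s⁴ = (1001)⁴ − (352)⁴ = 1.00×10^12 − 1.54×10^10 = 9.89×10^11 K⁴.
Q = 0.943 × 5.67×10⁻⁸ × 2.26 × 9.89×10^11 = 1.19×10^5 W.

Q ≈ 1.19×10^5 W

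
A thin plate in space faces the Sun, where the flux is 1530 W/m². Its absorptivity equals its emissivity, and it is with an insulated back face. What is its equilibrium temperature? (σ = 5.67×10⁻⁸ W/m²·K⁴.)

T ≈ 405 K

Absorbed flux αS = emitted flux εσT⁴ (one radiating face); with α = ε, T = (S/σ)^(1/4).
T = (1530 / 5.67×10⁻⁸)^(1/4) = (2.70×10^10)^(1/4).
T = 405 K.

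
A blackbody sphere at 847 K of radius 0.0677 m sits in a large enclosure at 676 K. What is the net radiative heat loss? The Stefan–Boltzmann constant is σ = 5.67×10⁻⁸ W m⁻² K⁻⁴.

Q ≈ 999 W

A = 4πr² = 4π × (0.0677)² = 0.0576 m².
Q = σA(T⁴ − T_s⁴). T⁴ − T_s⁴ = (847)⁴ − (676)⁴ = 5.15×10^11 − 2.09×10^11 = 3.06×10^11 K⁴.
Q = 5.67×10⁻⁸ × 0.0576 × 3.06×10^11 = 999 W.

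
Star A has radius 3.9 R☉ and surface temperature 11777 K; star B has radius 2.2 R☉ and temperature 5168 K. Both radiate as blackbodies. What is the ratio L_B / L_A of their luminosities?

L_B/L_A ≈ 0.0118

L = 4πR²σT⁴ ∝ R²T⁴, so L_B/L_A = (2.2/3.9)² × (5168/11777)⁴ = 0.318 × 0.0371 = 0.0118.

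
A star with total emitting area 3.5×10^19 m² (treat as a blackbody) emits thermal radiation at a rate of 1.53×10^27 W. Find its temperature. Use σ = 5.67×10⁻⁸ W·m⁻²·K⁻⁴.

T ≈ 5270 K

From P = σAT⁴, T = (P / σA)^(1/4) = (1.53×10^27 / (5.67×10⁻⁸ × 3.50×10^19))^(1/4).
T = (7.71×10^14)^(1/4) = 5270 K.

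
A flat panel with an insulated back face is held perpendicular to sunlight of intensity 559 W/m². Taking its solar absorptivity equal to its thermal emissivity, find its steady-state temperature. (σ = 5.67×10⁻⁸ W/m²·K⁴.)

T ≈ 315 K

Absorbed flux αS = emitted flux εσT⁴ (one radiating face); with α = ε, T = (S/σ)^(1/4).
T = (559 / 5.67×10⁻⁸)^(1/4) = (9.86×10^9)^(1/4).
T = 315 K.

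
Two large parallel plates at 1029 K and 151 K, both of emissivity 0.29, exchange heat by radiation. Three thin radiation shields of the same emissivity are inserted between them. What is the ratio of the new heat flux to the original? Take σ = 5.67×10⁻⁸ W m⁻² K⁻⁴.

With N identical shields there are N+1 = 4 gaps in series, each with the same radiative resistance, so the flux falls to 1/(N+1) of its unshielded value.

ratio ≈ 0.250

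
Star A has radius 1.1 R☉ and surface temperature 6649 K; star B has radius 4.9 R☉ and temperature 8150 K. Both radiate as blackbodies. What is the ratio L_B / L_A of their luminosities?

L = 4πR²σT⁴ ∝ R²T⁴, so L_B/L_A = (4.9/1.1)² × (8150/6649)⁴ = 19.8 × 2.26 = 44.8.

L_B/L_A ≈ 44.8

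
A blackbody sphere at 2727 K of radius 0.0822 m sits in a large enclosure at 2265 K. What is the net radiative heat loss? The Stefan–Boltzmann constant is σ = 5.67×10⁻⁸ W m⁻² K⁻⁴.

A = 4πr² = 4π × (0.0822)² = 0.0849 m².
Q = σA(T⁴ − T_s⁴). T⁴ − T_s⁴ = (2727)⁴ − (2265)⁴ = 5.53×10^13 − 2.63×10^13 = 2.90×10^13 K⁴.
Q = 5.67×10⁻⁸ × 0.0849 × 2.90×10^13 = 1.40×10^5 W.

Q ≈ 1.40×10^5 W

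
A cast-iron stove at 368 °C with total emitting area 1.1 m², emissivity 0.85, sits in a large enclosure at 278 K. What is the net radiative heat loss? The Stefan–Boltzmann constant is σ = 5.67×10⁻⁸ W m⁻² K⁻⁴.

Convert: 368 °C = 641 K.
Q = εσA(T⁴ − T_s⁴). T⁴ − T_s⁴ = (641)⁴ − (278)⁴ = 1.69×10^11 − 5.97×10^9 = 1.63×10^11 K⁴.
Q = 0.85 × 5.67×10⁻⁸ × 1.10 × 1.63×10^11 = 8630 W.

Q ≈ 8630 W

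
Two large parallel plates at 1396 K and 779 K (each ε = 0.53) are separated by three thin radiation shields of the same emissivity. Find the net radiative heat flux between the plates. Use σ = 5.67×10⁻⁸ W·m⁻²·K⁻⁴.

Each of the 4 gaps contributes resistance (2/ε − 1) = 2/0.53 − 1 = 2.774; total = 11.09.
q = σ(T₁⁴ − T₂⁴) / 11.09 = 5.67×10⁻⁸ × 3.43×10^12 / 11.09 = 17500 W/m².

q ≈ 17500 W/m²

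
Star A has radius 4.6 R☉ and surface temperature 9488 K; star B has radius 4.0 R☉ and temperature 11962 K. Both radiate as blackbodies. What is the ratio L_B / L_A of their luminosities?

L = 4πR²σT⁴ ∝ R²T⁴, so L_B/L_A = (4.0/4.6)² × (11962/9488)⁴ = 0.756 × 2.53 = 1.91.

L_B/L_A ≈ 1.91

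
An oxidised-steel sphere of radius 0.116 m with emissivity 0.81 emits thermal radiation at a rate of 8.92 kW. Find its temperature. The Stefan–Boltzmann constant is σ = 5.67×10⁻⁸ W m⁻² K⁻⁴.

A = 4πr² = 4π × (0.116)² = 0.169 m².
From P = εσAT⁴, T = (P / εσA)^(1/4) = (8920 / (0.81 × 5.67×10⁻⁸ × 0.169))^(1/4).
T = (1.15×10^12)^(1/4) = 1040 K.

T ≈ 1040 K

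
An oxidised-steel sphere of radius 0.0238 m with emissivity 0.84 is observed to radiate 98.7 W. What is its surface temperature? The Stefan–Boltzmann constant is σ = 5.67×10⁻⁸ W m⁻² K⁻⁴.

A = 4πr² = 4π × (0.0238)² = 7.12×10^-3 m².
From P = εσAT⁴, T = (P / εσA)^(1/4) = (98.7 / (0.84 × 5.67×10⁻⁸ × 7.12×10^-3))^(1/4).
T = (2.91×10^11)^(1/4) = 735 K.

T ≈ 735 K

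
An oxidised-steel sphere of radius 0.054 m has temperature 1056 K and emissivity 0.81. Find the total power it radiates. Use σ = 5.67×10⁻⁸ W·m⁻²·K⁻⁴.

P ≈ 2090 W

A = 4πr² = 4π × (0.054)² = 0.0366 m².
Stefan–Boltzmann: P = εσAT⁴ = 0.81 × 5.67×10⁻⁸ × 0.0366 × (1056)⁴ = 0.81 × 5.67×10⁻⁸ × 0.0366 × 1.24×10^12.
P = 2090 W.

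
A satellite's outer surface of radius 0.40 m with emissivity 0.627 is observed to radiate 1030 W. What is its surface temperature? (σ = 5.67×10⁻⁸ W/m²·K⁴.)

A = 4πr² = 4π × (0.40)² = 2.01 m².
From P = εσAT⁴, T = (P / εσA)^(1/4) = (1030 / (0.627 × 5.67×10⁻⁸ × 2.01))^(1/4).
T = (1.44×10^10)^(1/4) = 346 K.

T ≈ 346 K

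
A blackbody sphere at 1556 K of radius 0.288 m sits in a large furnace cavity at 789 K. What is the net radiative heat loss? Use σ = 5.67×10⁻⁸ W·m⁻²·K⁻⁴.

Q ≈ 3.24×10^5 W

A = 4πr² = 4π × (0.288)² = 1.04 m².
Q = σA(T⁴ − T_s⁴). T⁴ − T_s⁴ = (1556)⁴ − (789)⁴ = 5.86×10^12 − 3.88×10^11 = 5.47×10^12 K⁴.
Q = 5.67×10⁻⁸ × 1.04 × 5.47×10^12 = 3.24×10^5 W.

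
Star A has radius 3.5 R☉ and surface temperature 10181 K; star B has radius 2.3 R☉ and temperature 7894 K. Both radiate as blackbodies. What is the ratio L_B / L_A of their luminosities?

L = 4πR²σT⁴ ∝ R²T⁴, so L_B/L_A = (2.3/3.5)² × (7894/10181)⁴ = 0.432 × 0.361 = 0.156.

L_B/L_A ≈ 0.156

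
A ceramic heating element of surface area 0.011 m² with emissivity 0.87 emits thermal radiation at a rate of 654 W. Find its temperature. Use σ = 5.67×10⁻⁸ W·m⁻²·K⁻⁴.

T ≈ 1050 K

From P = εσAT⁴, T = (P / εσA)^(1/4) = (654 / (0.87 × 5.67×10⁻⁸ × 0.0110))^(1/4).
T = (1.21×10^12)^(1/4) = 1050 K.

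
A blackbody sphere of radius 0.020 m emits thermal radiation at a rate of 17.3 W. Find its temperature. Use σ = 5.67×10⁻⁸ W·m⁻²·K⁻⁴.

T ≈ 496 K

A = 4πr² = 4π × (0.020)² = 5.03×10^-3 m².
From P = σAT⁴, T = (P / σA)^(1/4) = (17.3 / (5.67×10⁻⁸ × 5.03×10^-3))^(1/4).
T = (6.07×10^10)^(1/4) = 496 K.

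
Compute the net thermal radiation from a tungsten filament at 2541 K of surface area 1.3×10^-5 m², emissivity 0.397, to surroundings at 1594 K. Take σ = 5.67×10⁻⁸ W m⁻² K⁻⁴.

Q = εσA(T⁴ − T_s⁴). T⁴ − T_s⁴ = (2541)⁴ − (1594)⁴ = 4.17×10^13 − 6.46×10^12 = 3.52×10^13 K⁴.
Q = 0.397 × 5.67×10⁻⁸ × 1.30×10^-5 × 3.52×10^13 = 10.3 W.

Q ≈ 10.3 W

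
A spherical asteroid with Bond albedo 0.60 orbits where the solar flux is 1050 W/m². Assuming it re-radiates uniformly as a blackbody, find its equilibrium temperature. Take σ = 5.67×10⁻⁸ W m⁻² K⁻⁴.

Power absorbed = (1−a)S·πR²; power emitted = 4πR²σT⁴. Equating and cancelling πR²:
T = ((1−a)S / 4σ)^(1/4) = (420 / (4 × 5.67×10⁻⁸))^(1/4) = (1.85×10^9)^(1/4).
T = 207 K.

T ≈ 207 K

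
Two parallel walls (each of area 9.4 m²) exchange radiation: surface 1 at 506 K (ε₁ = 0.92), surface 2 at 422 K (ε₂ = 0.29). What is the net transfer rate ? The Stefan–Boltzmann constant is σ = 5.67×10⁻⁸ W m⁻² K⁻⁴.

For two large parallel gray plates, q = σ(T₁⁴ − T₂⁴) / (1/ε₁ + 1/ε₂ − 1).
1/ε₁ + 1/ε₂ − 1 = 1/0.92 + 1/0.29 − 1 = 3.535.
T₁⁴ − T₂⁴ = 6.56×10^10 − 3.17×10^10 = 3.38×10^10 K⁴.
q = 5.67×10⁻⁸ × 3.38×10^10 / 3.535 = 543 W/m².
Q = q·A = 543 × 9.4 = 5100 W.

Q ≈ 5100 W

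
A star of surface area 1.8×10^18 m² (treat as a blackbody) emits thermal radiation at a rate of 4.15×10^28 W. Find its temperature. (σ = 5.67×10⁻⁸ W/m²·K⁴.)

From P = σAT⁴, T = (P / σA)^(1/4) = (4.15×10^28 / (5.67×10⁻⁸ × 1.80×10^18))^(1/4).
T = (4.07×10^17)^(1/4) = 25300 K.

T ≈ 25300 K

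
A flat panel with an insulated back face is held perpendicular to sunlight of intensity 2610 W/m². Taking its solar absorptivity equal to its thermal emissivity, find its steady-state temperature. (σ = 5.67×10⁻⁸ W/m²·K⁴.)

T ≈ 463 K

Absorbed flux αS = emitted flux εσT⁴ (one radiating face); with α = ε, T = (S/σ)^(1/4).
T = (2610 / 5.67×10⁻⁸)^(1/4) = (4.60×10^10)^(1/4).
T = 463 K.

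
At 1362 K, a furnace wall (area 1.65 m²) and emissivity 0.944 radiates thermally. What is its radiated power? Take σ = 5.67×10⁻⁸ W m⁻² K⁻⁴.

P = εσAT⁴ = 0.944 × 5.67×10⁻⁸ × 1.65 × (1362)⁴ = 0.944 × 5.67×10⁻⁸ × 1.65 × 3.44×10^12.
P = 3.04×10^5 W.

P ≈ 3.04×10^5 W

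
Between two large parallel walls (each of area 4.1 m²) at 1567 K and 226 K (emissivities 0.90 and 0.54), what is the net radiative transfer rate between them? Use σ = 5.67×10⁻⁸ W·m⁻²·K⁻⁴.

Q ≈ 7.14×10^5 W

For two large parallel gray plates, q = σ(T₁⁴ − T₂⁴) / (1/ε₁ + 1/ε₂ − 1).
1/ε₁ + 1/ε₂ − 1 = 1/0.90 + 1/0.54 − 1 = 1.963.
T₁⁴ − T₂⁴ = 6.03×10^12 − 2.61×10^9 = 6.03×10^12 K⁴.
q = 5.67×10⁻⁸ × 6.03×10^12 / 1.963 = 1.74×10^5 W/m².
Q = q·A = 1.74×10^5 × 4.1 = 7.14×10^5 W.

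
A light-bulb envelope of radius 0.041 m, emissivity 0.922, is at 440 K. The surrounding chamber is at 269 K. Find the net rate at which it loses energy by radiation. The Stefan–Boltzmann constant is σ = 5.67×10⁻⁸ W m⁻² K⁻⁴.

Q ≈ 35.6 W

A = 4πr² = 4π × (0.041)² = 0.0211 m².
Q = εσA(T⁴ − T_s⁴). T⁴ − T_s⁴ = (440)⁴ − (269)⁴ = 3.75×10^10 − 5.24×10^9 = 3.22×10^10 K⁴.
Q = 0.922 × 5.67×10⁻⁸ × 0.0211 × 3.22×10^10 = 35.6 W.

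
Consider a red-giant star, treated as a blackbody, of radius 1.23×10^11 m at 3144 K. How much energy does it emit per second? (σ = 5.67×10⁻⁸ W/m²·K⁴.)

A = 4πr² = 4π × (1.23×10^11)² = 1.90×10^23 m².
P = σAT⁴ = 5.67×10⁻⁸ × 1.90×10^23 × (3144)⁴ = 5.67×10⁻⁸ × 1.90×10^23 × 9.77×10^13.
P = 1.05×10^30 W.

P ≈ 1.05×10^30 W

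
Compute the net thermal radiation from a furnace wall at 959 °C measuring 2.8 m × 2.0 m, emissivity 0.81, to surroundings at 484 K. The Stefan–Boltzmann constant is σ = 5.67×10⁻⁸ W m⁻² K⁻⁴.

Q ≈ 5.78×10^5 W

A = 2.8 × 2.0 = 5.60 m².
Convert: 959 °C = 1232 K.
Q = εσA(T⁴ − T_s⁴). T⁴ − T_s⁴ = (1232)⁴ − (484)⁴ = 2.30×10^12 − 5.49×10^10 = 2.25×10^12 K⁴.
Q = 0.81 × 5.67×10⁻⁸ × 5.60 × 2.25×10^12 = 5.78×10^5 W.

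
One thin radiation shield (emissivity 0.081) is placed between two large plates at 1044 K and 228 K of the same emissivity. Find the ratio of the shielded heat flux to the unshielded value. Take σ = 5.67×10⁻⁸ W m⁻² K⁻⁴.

With N identical shields there are N+1 = 2 gaps in series, each with the same radiative resistance, so the flux falls to 1/(N+1) of its unshielded value.

ratio ≈ 0.500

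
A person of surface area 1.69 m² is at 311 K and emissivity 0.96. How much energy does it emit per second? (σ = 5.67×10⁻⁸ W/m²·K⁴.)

Stefan–Boltzmann: P = εσAT⁴ = 0.96 × 5.67×10⁻⁸ × 1.69 × (311)⁴ = 0.96 × 5.67×10⁻⁸ × 1.69 × 9.35×10^9.
P = 861 W.

P ≈ 861 W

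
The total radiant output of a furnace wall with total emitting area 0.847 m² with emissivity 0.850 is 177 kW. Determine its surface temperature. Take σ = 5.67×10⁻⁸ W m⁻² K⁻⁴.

T ≈ 1440 K

From P = εσAT⁴, T = (P / εσA)^(1/4) = (1.77×10^5 / (0.850 × 5.67×10⁻⁸ × 0.847))^(1/4).
T = (4.34×10^12)^(1/4) = 1440 K.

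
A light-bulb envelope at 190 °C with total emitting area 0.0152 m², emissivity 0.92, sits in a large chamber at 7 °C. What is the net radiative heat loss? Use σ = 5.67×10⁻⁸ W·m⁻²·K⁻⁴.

Q ≈ 31.6 W

Convert: 190 °C = 463 K; 7 °C = 280 K.
Q = εσA(T⁴ − T_s⁴). T⁴ − T_s⁴ = (463)⁴ − (280)⁴ = 4.60×10^10 − 6.15×10^9 = 3.98×10^10 K⁴.
Q = 0.92 × 5.67×10⁻⁸ × 0.0152 × 3.98×10^10 = 31.6 W.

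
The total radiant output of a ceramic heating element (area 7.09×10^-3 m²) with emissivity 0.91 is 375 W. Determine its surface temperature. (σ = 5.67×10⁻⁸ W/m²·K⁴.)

From P = εσAT⁴, T = (P / εσA)^(1/4) = (375 / (0.91 × 5.67×10⁻⁸ × 7.09×10^-3))^(1/4).
T = (1.03×10^12)^(1/4) = 1010 K.

T ≈ 1010 K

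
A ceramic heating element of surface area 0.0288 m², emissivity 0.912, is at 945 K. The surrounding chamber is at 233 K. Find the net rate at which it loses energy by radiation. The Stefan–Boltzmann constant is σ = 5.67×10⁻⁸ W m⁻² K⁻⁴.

Q = εσA(T⁴ − T_s⁴). T⁴ − T_s⁴ = (945)⁴ − (233)⁴ = 7.97×10^11 − 2.95×10^9 = 7.95×10^11 K⁴.
Q = 0.912 × 5.67×10⁻⁸ × 0.0288 × 7.95×10^11 = 1180 W.

Q ≈ 1180 W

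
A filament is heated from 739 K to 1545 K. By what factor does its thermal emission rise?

P ∝ T⁴, so the ratio is (1545/739)⁴ = (2.091)⁴ = 19.1.

ratio ≈ 19.1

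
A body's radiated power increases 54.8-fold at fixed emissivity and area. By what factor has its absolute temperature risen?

P ∝ T⁴ ⇒ T ∝ P^(1/4), so T scales by (54.8)^(1/4) = 2.72.

factor ≈ 2.72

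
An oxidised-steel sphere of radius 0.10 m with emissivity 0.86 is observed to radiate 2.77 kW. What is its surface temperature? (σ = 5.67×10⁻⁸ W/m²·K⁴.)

T ≈ 820 K

A = 4πr² = 4π × (0.10)² = 0.126 m².
From P = εσAT⁴, T = (P / εσA)^(1/4) = (2770 / (0.86 × 5.67×10⁻⁸ × 0.126))^(1/4).
T = (4.52×10^11)^(1/4) = 820 K.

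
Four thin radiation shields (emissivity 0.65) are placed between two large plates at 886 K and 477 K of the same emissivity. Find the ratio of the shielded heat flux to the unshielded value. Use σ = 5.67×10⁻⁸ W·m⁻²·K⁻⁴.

With N identical shields there are N+1 = 5 gaps in series, each with the same radiative resistance, so the flux falls to 1/(N+1) of its unshielded value.

ratio ≈ 0.200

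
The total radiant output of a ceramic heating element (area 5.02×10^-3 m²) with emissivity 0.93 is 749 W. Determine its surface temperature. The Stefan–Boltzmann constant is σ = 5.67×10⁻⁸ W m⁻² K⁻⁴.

From P = εσAT⁴, T = (P / εσA)^(1/4) = (749 / (0.93 × 5.67×10⁻⁸ × 5.02×10^-3))^(1/4).
T = (2.83×10^12)^(1/4) = 1300 K.

T ≈ 1300 K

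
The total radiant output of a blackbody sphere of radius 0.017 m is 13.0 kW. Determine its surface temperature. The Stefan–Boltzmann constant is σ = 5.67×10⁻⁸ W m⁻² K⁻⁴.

T ≈ 2820 K

A = 4πr² = 4π × (0.017)² = 3.63×10^-3 m².
From P = σAT⁴, T = (P / σA)^(1/4) = (13000 / (5.67×10⁻⁸ × 3.63×10^-3))^(1/4).
T = (6.31×10^13)^(1/4) = 2820 K.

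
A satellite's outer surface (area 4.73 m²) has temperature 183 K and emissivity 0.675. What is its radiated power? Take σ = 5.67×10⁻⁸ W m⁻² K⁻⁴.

P ≈ 203 W

P = εσAT⁴ = 0.675 × 5.67×10⁻⁸ × 4.73 × (183)⁴ = 0.675 × 5.67×10⁻⁸ × 4.73 × 1.12×10^9.
P = 203 W.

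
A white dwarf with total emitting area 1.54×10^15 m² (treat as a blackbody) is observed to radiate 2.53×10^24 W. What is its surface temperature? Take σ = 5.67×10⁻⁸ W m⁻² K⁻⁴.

From P = σAT⁴, T = (P / σA)^(1/4) = (2.53×10^24 / (5.67×10⁻⁸ × 1.54×10^15))^(1/4).
T = (2.90×10^16)^(1/4) = 13000 K.

T ≈ 13000 K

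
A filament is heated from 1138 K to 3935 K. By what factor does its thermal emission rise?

P ∝ T⁴, so the ratio is (3935/1138)⁴ = (3.458)⁴ = 143.

ratio ≈ 143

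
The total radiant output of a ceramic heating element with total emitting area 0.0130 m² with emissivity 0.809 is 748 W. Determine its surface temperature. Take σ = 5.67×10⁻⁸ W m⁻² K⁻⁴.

From P = εσAT⁴, T = (P / εσA)^(1/4) = (748 / (0.809 × 5.67×10⁻⁸ × 0.0130))^(1/4).
T = (1.25×10^12)^(1/4) = 1060 K.

T ≈ 1060 K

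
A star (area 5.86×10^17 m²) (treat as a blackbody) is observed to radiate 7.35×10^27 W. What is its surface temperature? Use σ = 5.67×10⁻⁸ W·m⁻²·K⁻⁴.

From P = σAT⁴, T = (P / σA)^(1/4) = (7.35×10^27 / (5.67×10⁻⁸ × 5.86×10^17))^(1/4).
T = (2.21×10^17)^(1/4) = 21700 K.

T ≈ 21700 K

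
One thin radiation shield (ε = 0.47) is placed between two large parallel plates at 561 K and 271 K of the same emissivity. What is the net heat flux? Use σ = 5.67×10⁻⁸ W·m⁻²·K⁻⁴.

q ≈ 816 W/m²

Each of the 2 gaps contributes resistance (2/ε − 1) = 2/0.47 − 1 = 3.255; total = 6.511.
q = σ(T₁⁴ − T₂⁴) / 6.511 = 5.67×10⁻⁸ × 9.37×10^10 / 6.511 = 816 W/m².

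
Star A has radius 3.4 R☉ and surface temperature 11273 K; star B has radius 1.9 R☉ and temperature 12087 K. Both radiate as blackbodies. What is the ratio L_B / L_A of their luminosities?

L = 4πR²σT⁴ ∝ R²T⁴, so L_B/L_A = (1.9/3.4)² × (12087/11273)⁴ = 0.312 × 1.32 = 0.413.

L_B/L_A ≈ 0.413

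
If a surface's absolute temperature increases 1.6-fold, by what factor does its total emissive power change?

P ∝ T⁴, so the power scales as (1.6)⁴ = 6.55.

factor ≈ 6.55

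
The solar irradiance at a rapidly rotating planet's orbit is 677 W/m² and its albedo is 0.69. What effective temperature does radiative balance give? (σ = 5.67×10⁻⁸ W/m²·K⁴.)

Power absorbed = (1−a)S·πR²; power emitted = 4πR²σT⁴. Equating and cancelling πR²:
T = ((1−a)S / 4σ)^(1/4) = (210 / (4 × 5.67×10⁻⁸))^(1/4) = (9.25×10^8)^(1/4).
T = 174 K.

T ≈ 174 K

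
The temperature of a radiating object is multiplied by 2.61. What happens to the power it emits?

P ∝ T⁴, so the power scales as (2.61)⁴ = 46.4.

factor ≈ 46.4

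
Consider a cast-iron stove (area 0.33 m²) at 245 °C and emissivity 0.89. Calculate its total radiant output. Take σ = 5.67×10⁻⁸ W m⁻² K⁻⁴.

P ≈ 1200 W

245 °C = 518 K.
P = εσAT⁴ = 0.89 × 5.67×10⁻⁸ × 0.330 × (518)⁴ = 0.89 × 5.67×10⁻⁸ × 0.330 × 7.20×10^10.
P = 1200 W.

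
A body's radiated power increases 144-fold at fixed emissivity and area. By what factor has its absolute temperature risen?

P ∝ T⁴ ⇒ T ∝ P^(1/4), so T scales by (144)^(1/4) = 3.46.

factor ≈ 3.46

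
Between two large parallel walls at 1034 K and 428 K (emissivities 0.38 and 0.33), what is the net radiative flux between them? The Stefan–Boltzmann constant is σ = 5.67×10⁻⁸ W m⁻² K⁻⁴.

For two large parallel gray plates, q = σ(T₁⁴ − T₂⁴) / (1/ε₁ + 1/ε₂ − 1).
1/ε₁ + 1/ε₂ − 1 = 1/0.38 + 1/0.33 − 1 = 4.662.
T₁⁴ − T₂⁴ = 1.14×10^12 − 3.36×10^10 = 1.11×10^12 K⁴.
q = 5.67×10⁻⁸ × 1.11×10^12 / 4.662 = 13500 W/m².

q ≈ 13500 W/m²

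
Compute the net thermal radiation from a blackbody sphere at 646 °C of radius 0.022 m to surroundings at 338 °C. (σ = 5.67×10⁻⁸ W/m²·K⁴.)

A = 4πr² = 4π × (0.022)² = 6.08×10^-3 m².
Convert: 646 °C = 919 K; 338 °C = 611 K.
Q = σA(T⁴ − T_s⁴). T⁴ − T_s⁴ = (919)⁴ − (611)⁴ = 7.13×10^11 − 1.39×10^11 = 5.74×10^11 K⁴.
Q = 5.67×10⁻⁸ × 6.08×10^-3 × 5.74×10^11 = 198 W.

Q ≈ 198 W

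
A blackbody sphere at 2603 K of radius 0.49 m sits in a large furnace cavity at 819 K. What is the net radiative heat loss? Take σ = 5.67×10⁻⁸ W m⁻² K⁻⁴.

A = 4πr² = 4π × (0.49)² = 3.02 m².
Q = σA(T⁴ − T_s⁴). T⁴ − T_s⁴ = (2603)⁴ − (819)⁴ = 4.59×10^13 − 4.50×10^11 = 4.55×10^13 K⁴.
Q = 5.67×10⁻⁸ × 3.02 × 4.55×10^13 = 7.78×10^6 W.

Q ≈ 7.78×10^6 W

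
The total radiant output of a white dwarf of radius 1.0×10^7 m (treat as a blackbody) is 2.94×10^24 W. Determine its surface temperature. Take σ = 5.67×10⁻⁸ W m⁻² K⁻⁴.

T ≈ 14300 K

A = 4πr² = 4π × (1.0×10^7)² = 1.26×10^15 m².
From P = σAT⁴, T = (P / σA)^(1/4) = (2.94×10^24 / (5.67×10⁻⁸ × 1.26×10^15))^(1/4).
T = (4.13×10^16)^(1/4) = 14300 K.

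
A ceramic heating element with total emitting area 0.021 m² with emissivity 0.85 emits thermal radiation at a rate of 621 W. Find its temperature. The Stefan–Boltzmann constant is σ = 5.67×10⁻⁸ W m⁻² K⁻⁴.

T ≈ 885 K

From P = εσAT⁴, T = (P / εσA)^(1/4) = (621 / (0.85 × 5.67×10⁻⁸ × 0.0210))^(1/4).
T = (6.14×10^11)^(1/4) = 885 K.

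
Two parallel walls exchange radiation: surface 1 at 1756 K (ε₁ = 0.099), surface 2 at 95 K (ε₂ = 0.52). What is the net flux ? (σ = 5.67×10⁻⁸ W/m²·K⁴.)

q ≈ 48900 W/m²

For two large parallel gray plates, q = σ(T₁⁴ − T₂⁴) / (1/ε₁ + 1/ε₂ − 1).
1/ε₁ + 1/ε₂ − 1 = 1/0.099 + 1/0.52 − 1 = 11.02.
T₁⁴ − T₂⁴ = 9.51×10^12 − 8.15×10^7 = 9.51×10^12 K⁴.
q = 5.67×10⁻⁸ × 9.51×10^12 / 11.02 = 48900 W/m².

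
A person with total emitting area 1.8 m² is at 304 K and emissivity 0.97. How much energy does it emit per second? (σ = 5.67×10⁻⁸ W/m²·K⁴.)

P = εσAT⁴ = 0.97 × 5.67×10⁻⁸ × 1.80 × (304)⁴ = 0.97 × 5.67×10⁻⁸ × 1.80 × 8.54×10^9.
P = 846 W.

P ≈ 846 W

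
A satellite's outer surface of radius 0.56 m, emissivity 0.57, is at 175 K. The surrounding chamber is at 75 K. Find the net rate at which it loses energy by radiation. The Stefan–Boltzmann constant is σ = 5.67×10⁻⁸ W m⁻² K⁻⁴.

A = 4πr² = 4π × (0.56)² = 3.94 m².
Q = εσA(T⁴ − T_s⁴). T⁴ − T_s⁴ = (175)⁴ − (75)⁴ = 9.38×10^8 − 3.16×10^7 = 9.06×10^8 K⁴.
Q = 0.57 × 5.67×10⁻⁸ × 3.94 × 9.06×10^8 = 115 W.

Q ≈ 115 W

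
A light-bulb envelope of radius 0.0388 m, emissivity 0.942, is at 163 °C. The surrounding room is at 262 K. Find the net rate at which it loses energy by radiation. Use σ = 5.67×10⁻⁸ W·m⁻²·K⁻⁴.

Q ≈ 31.8 W

A = 4πr² = 4π × (0.0388)² = 0.0189 m².
Convert: 163 °C = 436 K.
Q = εσA(T⁴ − T_s⁴). T⁴ − T_s⁴ = (436)⁴ − (262)⁴ = 3.61×10^10 − 4.71×10^9 = 3.14×10^10 K⁴.
Q = 0.942 × 5.67×10⁻⁸ × 0.0189 × 3.14×10^10 = 31.8 W.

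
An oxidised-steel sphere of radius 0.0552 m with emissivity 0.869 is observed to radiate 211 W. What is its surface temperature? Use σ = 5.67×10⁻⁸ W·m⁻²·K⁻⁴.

T ≈ 578 K

A = 4πr² = 4π × (0.0552)² = 0.0383 m².
From P = εσAT⁴, T = (P / εσA)^(1/4) = (211 / (0.869 × 5.67×10⁻⁸ × 0.0383))^(1/4).
T = (1.12×10^11)^(1/4) = 578 K.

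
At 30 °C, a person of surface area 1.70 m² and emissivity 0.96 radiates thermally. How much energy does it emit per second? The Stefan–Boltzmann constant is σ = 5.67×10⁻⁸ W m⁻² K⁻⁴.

30 °C = 303 K.
P = εσAT⁴ = 0.96 × 5.67×10⁻⁸ × 1.70 × (303)⁴ = 0.96 × 5.67×10⁻⁸ × 1.70 × 8.43×10^9.
P = 780 W.

P ≈ 780 W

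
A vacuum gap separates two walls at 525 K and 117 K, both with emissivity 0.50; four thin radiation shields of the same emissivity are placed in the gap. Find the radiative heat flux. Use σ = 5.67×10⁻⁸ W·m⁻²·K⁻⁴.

Each of the 5 gaps contributes resistance (2/ε − 1) = 2/0.50 − 1 = 3.000; total = 15.00.
q = σ(T₁⁴ − T₂⁴) / 15.00 = 5.67×10⁻⁸ × 7.58×10^10 / 15.00 = 286 W/m².

q ≈ 286 W/m²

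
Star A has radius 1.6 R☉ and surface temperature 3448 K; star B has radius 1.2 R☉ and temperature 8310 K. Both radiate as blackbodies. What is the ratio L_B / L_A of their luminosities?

L = 4πR²σT⁴ ∝ R²T⁴, so L_B/L_A = (1.2/1.6)² × (8310/3448)⁴ = 0.562 × 33.7 = 19.0.

L_B/L_A ≈ 19.0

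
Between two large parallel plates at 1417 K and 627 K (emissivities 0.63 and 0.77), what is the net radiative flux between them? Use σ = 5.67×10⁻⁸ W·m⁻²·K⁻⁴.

q ≈ 1.17×10^5 W/m²

For two large parallel gray plates, q = σ(T₁⁴ − T₂⁴) / (1/ε₁ + 1/ε₂ − 1).
1/ε₁ + 1/ε₂ − 1 = 1/0.63 + 1/0.77 − 1 = 1.886.
T₁⁴ − T₂⁴ = 4.03×10^12 − 1.55×10^11 = 3.88×10^12 K⁴.
q = 5.67×10⁻⁸ × 3.88×10^12 / 1.886 = 1.17×10^5 W/m².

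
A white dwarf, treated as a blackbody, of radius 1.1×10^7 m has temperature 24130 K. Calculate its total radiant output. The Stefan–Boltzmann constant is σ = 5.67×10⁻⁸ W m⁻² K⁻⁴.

P ≈ 2.92×10^25 W

A = 4πr² = 4π × (1.1×10^7)² = 1.52×10^15 m².
P = σAT⁴ = 5.67×10⁻⁸ × 1.52×10^15 × (24130)⁴ = 5.67×10⁻⁸ × 1.52×10^15 × 3.39×10^17.
P = 2.92×10^25 W.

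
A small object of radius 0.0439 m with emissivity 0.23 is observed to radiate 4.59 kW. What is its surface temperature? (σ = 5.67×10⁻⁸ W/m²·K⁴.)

T ≈ 1950 K

A = 4πr² = 4π × (0.0439)² = 0.0242 m².
From P = εσAT⁴, T = (P / εσA)^(1/4) = (4590 / (0.23 × 5.67×10⁻⁸ × 0.0242))^(1/4).
T = (1.45×10^13)^(1/4) = 1950 K.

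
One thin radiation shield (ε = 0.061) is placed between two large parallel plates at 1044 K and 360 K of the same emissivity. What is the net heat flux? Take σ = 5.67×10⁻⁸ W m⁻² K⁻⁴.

Each of the 2 gaps contributes resistance (2/ε − 1) = 2/0.061 − 1 = 31.79; total = 63.57.
q = σ(T₁⁴ − T₂⁴) / 63.57 = 5.67×10⁻⁸ × 1.17×10^12 / 63.57 = 1040 W/m².

q ≈ 1040 W/m²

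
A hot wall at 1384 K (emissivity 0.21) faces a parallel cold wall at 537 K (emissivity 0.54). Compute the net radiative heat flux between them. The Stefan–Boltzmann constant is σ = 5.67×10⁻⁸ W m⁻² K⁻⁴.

For two large parallel gray plates, q = σ(T₁⁴ − T₂⁴) / (1/ε₁ + 1/ε₂ − 1).
1/ε₁ + 1/ε₂ − 1 = 1/0.21 + 1/0.54 − 1 = 5.614.
T₁⁴ − T₂⁴ = 3.67×10^12 − 8.32×10^10 = 3.59×10^12 K⁴.
q = 5.67×10⁻⁸ × 3.59×10^12 / 5.614 = 36200 W/m².

q ≈ 36200 W/m²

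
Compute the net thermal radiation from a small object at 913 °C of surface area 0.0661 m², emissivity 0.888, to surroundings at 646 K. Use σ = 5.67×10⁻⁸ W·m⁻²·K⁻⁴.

Convert: 913 °C = 1186 K.
Q = εσA(T⁴ − T_s⁴). T⁴ − T_s⁴ = (1186)⁴ − (646)⁴ = 1.98×10^12 − 1.74×10^11 = 1.80×10^12 K⁴.
Q = 0.888 × 5.67×10⁻⁸ × 0.0661 × 1.80×10^12 = 6010 W.

Q ≈ 6010 W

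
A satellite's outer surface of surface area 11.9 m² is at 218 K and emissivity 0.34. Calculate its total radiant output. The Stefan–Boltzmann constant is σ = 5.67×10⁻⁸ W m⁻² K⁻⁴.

P = εσAT⁴ = 0.34 × 5.67×10⁻⁸ × 11.9 × (218)⁴ = 0.34 × 5.67×10⁻⁸ × 11.9 × 2.26×10^9.
P = 518 W.

P ≈ 518 W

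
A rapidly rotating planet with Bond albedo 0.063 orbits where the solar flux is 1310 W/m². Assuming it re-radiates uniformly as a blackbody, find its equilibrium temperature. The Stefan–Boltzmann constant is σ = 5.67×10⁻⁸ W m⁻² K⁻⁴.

Power absorbed = (1−a)S·πR²; power emitted = 4πR²σT⁴. Equating and cancelling πR²:
T = ((1−a)S / 4σ)^(1/4) = (1230 / (4 × 5.67×10⁻⁸))^(1/4) = (5.41×10^9)^(1/4).
T = 271 K.

T ≈ 271 K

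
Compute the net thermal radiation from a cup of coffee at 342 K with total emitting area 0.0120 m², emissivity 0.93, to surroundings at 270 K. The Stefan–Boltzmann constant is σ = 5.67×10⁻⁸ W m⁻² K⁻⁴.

Q = εσA(T⁴ − T_s⁴). T⁴ − T_s⁴ = (342)⁴ − (270)⁴ = 1.37×10^10 − 5.31×10^9 = 8.37×10^9 K⁴.
Q = 0.93 × 5.67×10⁻⁸ × 0.0120 × 8.37×10^9 = 5.29 W.

Q ≈ 5.29 W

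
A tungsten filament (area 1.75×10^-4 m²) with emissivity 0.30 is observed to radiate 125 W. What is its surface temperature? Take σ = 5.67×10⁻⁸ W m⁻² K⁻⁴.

T ≈ 2550 K

From P = εσAT⁴, T = (P / εσA)^(1/4) = (125 / (0.30 × 5.67×10⁻⁸ × 1.75×10^-4))^(1/4).
T = (4.20×10^13)^(1/4) = 2550 K.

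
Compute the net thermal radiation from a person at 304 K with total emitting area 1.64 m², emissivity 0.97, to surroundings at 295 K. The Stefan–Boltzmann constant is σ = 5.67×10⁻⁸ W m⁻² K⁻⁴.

Q = εσA(T⁴ − T_s⁴). T⁴ − T_s⁴ = (304)⁴ − (295)⁴ = 8.54×10^9 − 7.57×10^9 = 9.67×10^8 K⁴.
Q = 0.97 × 5.67×10⁻⁸ × 1.64 × 9.67×10^8 = 87.3 W.

Q ≈ 87.3 W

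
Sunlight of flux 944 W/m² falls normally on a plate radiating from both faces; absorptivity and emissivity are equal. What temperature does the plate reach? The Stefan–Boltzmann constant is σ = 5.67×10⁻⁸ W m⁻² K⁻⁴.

T ≈ 302 K

Absorbed flux αS = emitted flux 2εσT⁴ per unit area; with α = ε this gives T = (S/2σ)^(1/4).
T = (944 / (2 × 5.67×10⁻⁸))^(1/4) = (8.32×10^9)^(1/4).
T = 302 K.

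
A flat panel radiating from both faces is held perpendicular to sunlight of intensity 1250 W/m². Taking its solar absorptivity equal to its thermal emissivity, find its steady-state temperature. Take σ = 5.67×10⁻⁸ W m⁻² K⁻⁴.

Absorbed flux αS = emitted flux 2εσT⁴ per unit area; with α = ε this gives T = (S/2σ)^(1/4).
T = (1250 / (2 × 5.67×10⁻⁸))^(1/4) = (1.10×10^10)^(1/4).
T = 324 K.

T ≈ 324 K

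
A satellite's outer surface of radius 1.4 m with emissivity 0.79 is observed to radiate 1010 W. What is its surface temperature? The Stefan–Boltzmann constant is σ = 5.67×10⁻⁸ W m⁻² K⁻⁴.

A = 4πr² = 4π × (1.4)² = 24.6 m².
From P = εσAT⁴, T = (P / εσA)^(1/4) = (1010 / (0.79 × 5.67×10⁻⁸ × 24.6))^(1/4).
T = (9.15×10^8)^(1/4) = 174 K.

T ≈ 174 K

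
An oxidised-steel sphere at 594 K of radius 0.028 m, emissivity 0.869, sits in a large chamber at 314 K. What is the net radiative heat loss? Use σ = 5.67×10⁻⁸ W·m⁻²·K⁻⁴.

A = 4πr² = 4π × (0.028)² = 9.85×10^-3 m².
Q = εσA(T⁴ − T_s⁴). T⁴ − T_s⁴ = (594)⁴ − (314)⁴ = 1.24×10^11 − 9.72×10^9 = 1.15×10^11 K⁴.
Q = 0.869 × 5.67×10⁻⁸ × 9.85×10^-3 × 1.15×10^11 = 55.7 W.

Q ≈ 55.7 W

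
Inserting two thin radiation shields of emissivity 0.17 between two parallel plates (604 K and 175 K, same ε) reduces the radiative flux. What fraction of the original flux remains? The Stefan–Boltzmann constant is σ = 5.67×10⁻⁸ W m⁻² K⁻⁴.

With N identical shields there are N+1 = 3 gaps in series, each with the same radiative resistance, so the flux falls to 1/(N+1) of its unshielded value.

ratio ≈ 0.333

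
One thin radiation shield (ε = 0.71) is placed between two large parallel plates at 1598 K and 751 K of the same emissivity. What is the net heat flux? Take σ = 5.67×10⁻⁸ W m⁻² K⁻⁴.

Each of the 2 gaps contributes resistance (2/ε − 1) = 2/0.71 − 1 = 1.817; total = 3.634.
q = σ(T₁⁴ − T₂⁴) / 3.634 = 5.67×10⁻⁸ × 6.20×10^12 / 3.634 = 96800 W/m².

q ≈ 96800 W/m²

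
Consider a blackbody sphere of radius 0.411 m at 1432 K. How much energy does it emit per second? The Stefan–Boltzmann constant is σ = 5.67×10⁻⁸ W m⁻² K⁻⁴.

P ≈ 5.06×10^5 W

A = 4πr² = 4π × (0.411)² = 2.12 m².
P = σAT⁴ = 5.67×10⁻⁸ × 2.12 × (1432)⁴ = 5.67×10⁻⁸ × 2.12 × 4.21×10^12.
P = 5.06×10^5 W.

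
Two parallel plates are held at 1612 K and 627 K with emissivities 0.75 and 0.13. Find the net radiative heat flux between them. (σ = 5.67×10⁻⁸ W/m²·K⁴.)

For two large parallel gray plates, q = σ(T₁⁴ − T₂⁴) / (1/ε₁ + 1/ε₂ − 1).
1/ε₁ + 1/ε₂ − 1 = 1/0.75 + 1/0.13 − 1 = 8.026.
T₁⁴ − T₂⁴ = 6.75×10^12 − 1.55×10^11 = 6.60×10^12 K⁴.
q = 5.67×10⁻⁸ × 6.60×10^12 / 8.026 = 46600 W/m².

q ≈ 46600 W/m²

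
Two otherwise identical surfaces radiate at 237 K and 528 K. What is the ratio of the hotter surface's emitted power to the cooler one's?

ratio ≈ 24.6

P ∝ T⁴, so the ratio is (528/237)⁴ = (2.228)⁴ = 24.6.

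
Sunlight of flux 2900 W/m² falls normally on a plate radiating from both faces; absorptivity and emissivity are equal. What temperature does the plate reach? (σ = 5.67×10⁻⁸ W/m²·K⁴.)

Absorbed flux αS = emitted flux 2εσT⁴ per unit area; with α = ε this gives T = (S/2σ)^(1/4).
T = (2900 / (2 × 5.67×10⁻⁸))^(1/4) = (2.56×10^10)^(1/4).
T = 400 K.

T ≈ 400 K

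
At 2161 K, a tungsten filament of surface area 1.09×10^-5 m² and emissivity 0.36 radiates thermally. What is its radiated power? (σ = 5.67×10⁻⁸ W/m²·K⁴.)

Stefan–Boltzmann: P = εσAT⁴ = 0.36 × 5.67×10⁻⁸ × 1.09×10^-5 × (2161)⁴ = 0.36 × 5.67×10⁻⁸ × 1.09×10^-5 × 2.18×10^13.
P = 4.85 W.

P ≈ 4.85 W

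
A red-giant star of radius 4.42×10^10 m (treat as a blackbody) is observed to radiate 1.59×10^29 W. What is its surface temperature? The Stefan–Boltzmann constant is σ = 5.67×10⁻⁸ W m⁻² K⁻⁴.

T ≈ 3270 K

A = 4πr² = 4π × (4.42×10^10)² = 2.46×10^22 m².
From P = σAT⁴, T = (P / σA)^(1/4) = (1.59×10^29 / (5.67×10⁻⁸ × 2.46×10^22))^(1/4).
T = (1.14×10^14)^(1/4) = 3270 K.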